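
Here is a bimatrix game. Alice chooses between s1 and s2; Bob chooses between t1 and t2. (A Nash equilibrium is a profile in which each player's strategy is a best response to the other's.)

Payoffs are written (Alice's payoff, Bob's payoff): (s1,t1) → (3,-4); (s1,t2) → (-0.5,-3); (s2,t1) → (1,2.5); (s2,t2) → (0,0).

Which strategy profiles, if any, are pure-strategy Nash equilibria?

none

(s1, t1): Bob prefers t2 (-3 > -4) — not an equilibrium.
(s1, t2): Alice prefers s2 (0 > -0.5) — not an equilibrium.
(s2, t1): Alice prefers s1 (3 > 1) — not an equilibrium.
(s2, t2): Bob prefers t1 (2.5 > 0) — not an equilibrium.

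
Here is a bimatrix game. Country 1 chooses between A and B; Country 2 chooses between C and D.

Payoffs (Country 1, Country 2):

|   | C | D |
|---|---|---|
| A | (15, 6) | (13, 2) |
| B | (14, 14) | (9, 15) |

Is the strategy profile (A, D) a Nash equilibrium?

No

At (A, D), Country 1 earns 13; switching to B would give 9, so Country 1 has no profitable deviation.
Country 2 earns 2; switching to C would give 6, so Country 2 would deviate.
Since at least one player can profitably deviate, this is not a Nash equilibrium.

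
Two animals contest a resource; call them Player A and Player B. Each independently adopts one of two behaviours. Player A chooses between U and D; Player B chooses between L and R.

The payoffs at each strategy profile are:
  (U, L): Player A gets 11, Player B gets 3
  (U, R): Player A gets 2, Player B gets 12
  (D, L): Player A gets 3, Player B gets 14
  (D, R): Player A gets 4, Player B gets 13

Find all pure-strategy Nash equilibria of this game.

none

(U, L): Player B prefers R (12 > 3) — not an equilibrium.
(U, R): Player A prefers D (4 > 2) — not an equilibrium.
(D, L): Player A prefers U (11 > 3) — not an equilibrium.
(D, R): Player B prefers L (14 > 13) — not an equilibrium.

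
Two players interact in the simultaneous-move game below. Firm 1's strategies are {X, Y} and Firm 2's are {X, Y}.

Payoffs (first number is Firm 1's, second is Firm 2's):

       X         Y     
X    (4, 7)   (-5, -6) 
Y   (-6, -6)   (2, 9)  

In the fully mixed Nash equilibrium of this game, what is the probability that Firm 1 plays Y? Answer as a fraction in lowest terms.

Let r be the probability that Firm 1 plays X. In a completely mixed equilibrium, Firm 2 must be indifferent between X and Y.
Firm 2's expected payoff from X is 7r − 6(1−r); from Y it is −6r + 9(1−r).
Setting these equal: 13r − 6 = −15r + 9, so r = 15/28.
Therefore Firm 1 plays Y with probability 1 − 15/28 = 13/28.

13/28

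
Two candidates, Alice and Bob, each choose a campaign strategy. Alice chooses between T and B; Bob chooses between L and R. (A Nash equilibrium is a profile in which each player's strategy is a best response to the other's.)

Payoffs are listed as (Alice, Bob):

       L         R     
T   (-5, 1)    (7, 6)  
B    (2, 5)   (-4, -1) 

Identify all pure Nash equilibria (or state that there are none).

(T, R) and (B, L)

(T, L): Alice prefers B (2 > -5); Bob prefers R (6 > 1) — not an equilibrium.
(T, R): Alice gets 7 ≥ -4 from B, and Bob gets 6 ≥ 1 from L — Nash equilibrium.
(B, L): Alice gets 2 ≥ -5 from T, and Bob gets 5 ≥ -1 from R — Nash equilibrium.
(B, R): Alice prefers T (7 > -4); Bob prefers L (5 > -1) — not an equilibrium.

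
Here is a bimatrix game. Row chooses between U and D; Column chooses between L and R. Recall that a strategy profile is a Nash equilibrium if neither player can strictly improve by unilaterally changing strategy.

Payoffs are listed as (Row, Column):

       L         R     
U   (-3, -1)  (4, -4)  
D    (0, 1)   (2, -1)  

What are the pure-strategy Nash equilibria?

(D, L)

(U, L): Row prefers D (0 > -3) — not an equilibrium.
(U, R): Column prefers L (-1 > -4) — not an equilibrium.
(D, L): Row gets 0 ≥ -3 from U, and Column gets 1 ≥ -1 from R — Nash equilibrium.
(D, R): Row prefers U (4 > 2); Column prefers L (1 > -1) — not an equilibrium.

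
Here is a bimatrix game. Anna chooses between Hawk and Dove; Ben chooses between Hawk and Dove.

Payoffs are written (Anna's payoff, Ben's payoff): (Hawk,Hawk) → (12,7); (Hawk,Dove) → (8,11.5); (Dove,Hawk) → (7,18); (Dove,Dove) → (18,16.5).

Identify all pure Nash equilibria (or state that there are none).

(Hawk, Hawk): Ben prefers Dove (11.5 > 7) — not an equilibrium.
(Hawk, Dove): Anna prefers Dove (18 > 8) — not an equilibrium.
(Dove, Hawk): Anna prefers Hawk (12 > 7) — not an equilibrium.
(Dove, Dove): Ben prefers Hawk (18 > 16.5) — not an equilibrium.

none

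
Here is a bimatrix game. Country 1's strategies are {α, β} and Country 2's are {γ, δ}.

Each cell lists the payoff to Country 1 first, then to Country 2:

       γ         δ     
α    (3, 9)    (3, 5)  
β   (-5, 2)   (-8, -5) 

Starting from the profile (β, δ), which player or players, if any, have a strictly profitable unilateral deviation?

Country 1 at (β, δ) earns -8; deviating to α yields 3 — a strict improvement.
Country 2 earns -5; deviating to γ yields 2 — a strict improvement.
Both Country 1 and Country 2 have strictly profitable deviations.

Both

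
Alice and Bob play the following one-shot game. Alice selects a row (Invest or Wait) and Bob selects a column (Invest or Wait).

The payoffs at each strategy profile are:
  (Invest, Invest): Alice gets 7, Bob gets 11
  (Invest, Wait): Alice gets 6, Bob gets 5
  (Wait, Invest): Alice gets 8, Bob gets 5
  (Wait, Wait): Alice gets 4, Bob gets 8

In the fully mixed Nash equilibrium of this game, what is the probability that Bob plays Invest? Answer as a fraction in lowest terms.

Let c be the probability that Bob plays Invest. In a completely mixed equilibrium, Alice must be indifferent between Invest and Wait.
Alice's expected payoff from Invest is 7c + 6(1−c); from Wait it is 8c + 4(1−c).
Setting these equal: c + 6 = 4c + 4, so c = 2/3.

2/3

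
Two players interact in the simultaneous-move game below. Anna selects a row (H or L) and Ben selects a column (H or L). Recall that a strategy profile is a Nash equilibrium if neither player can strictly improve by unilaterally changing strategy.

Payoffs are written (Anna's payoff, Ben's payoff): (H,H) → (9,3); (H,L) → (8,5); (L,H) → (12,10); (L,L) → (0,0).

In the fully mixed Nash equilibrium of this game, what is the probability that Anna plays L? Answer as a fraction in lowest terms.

1/6

Let r be the probability that Anna plays H. In a completely mixed equilibrium, Ben must be indifferent between H and L.
Ben's expected payoff from H is 3r + 10(1−r); from L it is 5r.
Setting these equal: −7r + 10 = 5r, so r = 5/6.
Therefore Anna plays L with probability 1 − 5/6 = 1/6.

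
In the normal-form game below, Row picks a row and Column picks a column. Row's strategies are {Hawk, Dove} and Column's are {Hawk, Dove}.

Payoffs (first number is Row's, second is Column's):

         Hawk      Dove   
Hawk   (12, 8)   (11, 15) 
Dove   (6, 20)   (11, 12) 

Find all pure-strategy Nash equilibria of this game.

(Hawk, Dove)

(Hawk, Hawk): Column prefers Dove (15 > 8) — not an equilibrium.
(Hawk, Dove): Row gets 11 ≥ 11 from Dove, and Column gets 15 ≥ 8 from Hawk — Nash equilibrium.
(Dove, Hawk): Row prefers Hawk (12 > 6) — not an equilibrium.
(Dove, Dove): Column prefers Hawk (20 > 12) — not an equilibrium.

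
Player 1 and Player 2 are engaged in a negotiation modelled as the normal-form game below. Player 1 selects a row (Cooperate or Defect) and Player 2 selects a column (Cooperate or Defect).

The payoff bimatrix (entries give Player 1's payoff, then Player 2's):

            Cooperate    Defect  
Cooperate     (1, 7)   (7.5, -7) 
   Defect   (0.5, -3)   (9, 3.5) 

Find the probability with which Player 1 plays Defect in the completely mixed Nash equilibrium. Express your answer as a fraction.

28/41

Let x be the probability that Player 1 plays Cooperate. In a completely mixed equilibrium, Player 2 must be indifferent between Cooperate and Defect.
Player 2's expected payoff from Cooperate is 7x − 3(1−x); from Defect it is −7x + 3.5(1−x).
Setting these equal: 10x − 3 = −10.5x + 3.5, so x = 13/41.
Therefore Player 1 plays Defect with probability 1 − 13/41 = 28/41.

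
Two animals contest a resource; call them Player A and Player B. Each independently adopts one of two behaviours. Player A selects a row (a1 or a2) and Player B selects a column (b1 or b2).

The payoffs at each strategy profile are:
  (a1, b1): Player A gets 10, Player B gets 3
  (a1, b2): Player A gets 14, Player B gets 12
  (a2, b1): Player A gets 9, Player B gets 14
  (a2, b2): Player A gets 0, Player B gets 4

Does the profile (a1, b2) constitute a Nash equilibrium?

At (a1, b2), Player A earns 14; switching to a2 would give 0, so Player A has no profitable deviation.
Player B earns 12; switching to b1 would give 3, so Player B has no profitable deviation.
Neither player can gain by a unilateral deviation, so this profile is a Nash equilibrium.

Yes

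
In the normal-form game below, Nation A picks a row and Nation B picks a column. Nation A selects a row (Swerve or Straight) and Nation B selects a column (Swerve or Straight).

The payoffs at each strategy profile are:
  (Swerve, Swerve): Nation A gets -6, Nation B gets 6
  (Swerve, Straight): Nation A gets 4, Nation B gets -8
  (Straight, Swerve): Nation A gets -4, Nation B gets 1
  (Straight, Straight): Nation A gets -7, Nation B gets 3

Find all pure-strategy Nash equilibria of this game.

none

(Swerve, Swerve): Nation A prefers Straight (-4 > -6) — not an equilibrium.
(Swerve, Straight): Nation B prefers Swerve (6 > -8) — not an equilibrium.
(Straight, Swerve): Nation B prefers Straight (3 > 1) — not an equilibrium.
(Straight, Straight): Nation A prefers Swerve (4 > -7) — not an equilibrium.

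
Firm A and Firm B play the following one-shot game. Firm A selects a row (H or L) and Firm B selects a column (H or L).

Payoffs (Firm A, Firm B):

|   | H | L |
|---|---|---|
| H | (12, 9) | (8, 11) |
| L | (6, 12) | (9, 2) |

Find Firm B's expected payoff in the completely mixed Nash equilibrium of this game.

19/2

First find x, the probability Firm A plays H, from Firm B's indifference between H and L: 9x + 12(1−x) = 11x + 2(1−x), giving x = 5/6.
Since Firm B is indifferent in equilibrium, Firm B's expected payoff equals the payoff from either column against (5/6, 1/6). Using H: 9(5/6) + 12(1/6) = 19/2.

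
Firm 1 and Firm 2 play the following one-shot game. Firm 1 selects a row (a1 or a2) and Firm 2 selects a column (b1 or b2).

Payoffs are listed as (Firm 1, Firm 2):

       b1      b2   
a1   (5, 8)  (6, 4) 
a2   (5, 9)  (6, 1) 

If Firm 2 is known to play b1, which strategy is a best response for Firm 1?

Against b1, Firm 1 earns 5 from a1 and 5 from a2.
So either strategy is a best response.

either — both a1 and a2 are best responses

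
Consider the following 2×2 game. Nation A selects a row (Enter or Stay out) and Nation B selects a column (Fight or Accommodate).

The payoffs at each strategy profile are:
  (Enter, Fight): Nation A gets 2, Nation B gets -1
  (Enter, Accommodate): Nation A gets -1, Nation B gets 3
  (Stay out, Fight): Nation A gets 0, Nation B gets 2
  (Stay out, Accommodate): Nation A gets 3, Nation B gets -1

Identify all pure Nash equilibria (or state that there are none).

(Enter, Fight): Nation B prefers Accommodate (3 > -1) — not an equilibrium.
(Enter, Accommodate): Nation A prefers Stay out (3 > -1) — not an equilibrium.
(Stay out, Fight): Nation A prefers Enter (2 > 0) — not an equilibrium.
(Stay out, Accommodate): Nation B prefers Fight (2 > -1) — not an equilibrium.

none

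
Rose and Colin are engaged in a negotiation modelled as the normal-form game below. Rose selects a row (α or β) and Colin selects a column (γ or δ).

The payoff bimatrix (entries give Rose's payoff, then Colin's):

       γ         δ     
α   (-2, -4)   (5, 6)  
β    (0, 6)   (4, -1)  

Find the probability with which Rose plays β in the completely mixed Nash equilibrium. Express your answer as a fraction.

10/17

Let x be the probability that Rose plays α. In a completely mixed equilibrium, Colin must be indifferent between γ and δ.
Colin's expected payoff from γ is −4x + 6(1−x); from δ it is 6x − (1−x).
Setting these equal: −10x + 6 = 7x − 1, so x = 7/17.
Therefore Rose plays β with probability 1 − 7/17 = 10/17.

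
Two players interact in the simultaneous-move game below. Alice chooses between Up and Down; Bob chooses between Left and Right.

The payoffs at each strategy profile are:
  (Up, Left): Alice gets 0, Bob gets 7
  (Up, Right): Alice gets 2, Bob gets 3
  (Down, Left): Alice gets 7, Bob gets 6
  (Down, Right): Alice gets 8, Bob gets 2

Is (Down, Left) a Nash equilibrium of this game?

Yes

At (Down, Left), Alice earns 7; switching to Up would give 0, so Alice has no profitable deviation.
Bob earns 6; switching to Right would give 2, so Bob has no profitable deviation.
Neither player can gain by a unilateral deviation, so this profile is a Nash equilibrium.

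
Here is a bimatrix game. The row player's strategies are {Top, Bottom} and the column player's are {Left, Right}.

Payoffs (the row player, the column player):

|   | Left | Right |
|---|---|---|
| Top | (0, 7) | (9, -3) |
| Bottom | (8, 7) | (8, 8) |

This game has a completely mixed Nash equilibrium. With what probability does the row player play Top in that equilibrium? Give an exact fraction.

1/11

Let p be the probability that the row player plays Top. In a completely mixed equilibrium, the column player must be indifferent between Left and Right.
The column player's expected payoff from Left is 7p + 7(1−p); from Right it is −3p + 8(1−p).
Setting these equal: 7 = −11p + 8, so p = 1/11.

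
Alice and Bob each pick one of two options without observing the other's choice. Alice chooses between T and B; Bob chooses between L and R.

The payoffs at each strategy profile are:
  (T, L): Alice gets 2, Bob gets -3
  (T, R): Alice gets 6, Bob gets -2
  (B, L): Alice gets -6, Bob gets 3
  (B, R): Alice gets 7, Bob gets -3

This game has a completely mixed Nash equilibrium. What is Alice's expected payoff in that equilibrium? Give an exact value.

First find y, the probability Bob plays L, from Alice's indifference between T and B: 2y + 6(1−y) = −6y + 7(1−y), giving y = 1/9.
Since Alice is indifferent in equilibrium, Alice's expected payoff equals the payoff from either row against (1/9, 8/9). Using T: 2(1/9) + 6(8/9) = 50/9.

50/9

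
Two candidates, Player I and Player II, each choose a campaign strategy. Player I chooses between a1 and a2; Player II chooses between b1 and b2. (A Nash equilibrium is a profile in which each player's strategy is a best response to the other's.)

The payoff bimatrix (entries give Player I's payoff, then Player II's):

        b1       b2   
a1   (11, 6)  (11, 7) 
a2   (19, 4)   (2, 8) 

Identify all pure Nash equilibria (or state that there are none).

(a1, b1): Player I prefers a2 (19 > 11); Player II prefers b2 (7 > 6) — not an equilibrium.
(a1, b2): Player I gets 11 ≥ 2 from a2, and Player II gets 7 ≥ 6 from b1 — Nash equilibrium.
(a2, b1): Player II prefers b2 (8 > 4) — not an equilibrium.
(a2, b2): Player I prefers a1 (11 > 2) — not an equilibrium.

(a1, b2)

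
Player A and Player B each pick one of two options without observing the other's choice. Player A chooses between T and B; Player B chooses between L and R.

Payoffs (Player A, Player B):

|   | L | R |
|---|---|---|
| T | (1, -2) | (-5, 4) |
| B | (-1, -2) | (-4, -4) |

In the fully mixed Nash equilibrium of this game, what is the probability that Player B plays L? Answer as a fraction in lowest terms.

Let q be the probability that Player B plays L. In a completely mixed equilibrium, Player A must be indifferent between T and B.
Player A's expected payoff from T is q − 5(1−q); from B it is −q − 4(1−q).
Setting these equal: 6q − 5 = 3q − 4, so q = 1/3.

1/3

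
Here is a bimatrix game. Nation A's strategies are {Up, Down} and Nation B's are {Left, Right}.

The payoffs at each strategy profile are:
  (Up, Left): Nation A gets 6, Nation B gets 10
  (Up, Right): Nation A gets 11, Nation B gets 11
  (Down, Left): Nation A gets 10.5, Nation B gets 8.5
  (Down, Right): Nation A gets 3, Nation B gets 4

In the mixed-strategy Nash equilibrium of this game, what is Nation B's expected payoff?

First find p, the probability Nation A plays Up, from Nation B's indifference between Left and Right: 10p + 8.5(1−p) = 11p + 4(1−p), giving p = 9/11.
Since Nation B is indifferent in equilibrium, Nation B's expected payoff equals the payoff from either column against (9/11, 2/11). Using Left: 10(9/11) + 8.5(2/11) = 107/11.

107/11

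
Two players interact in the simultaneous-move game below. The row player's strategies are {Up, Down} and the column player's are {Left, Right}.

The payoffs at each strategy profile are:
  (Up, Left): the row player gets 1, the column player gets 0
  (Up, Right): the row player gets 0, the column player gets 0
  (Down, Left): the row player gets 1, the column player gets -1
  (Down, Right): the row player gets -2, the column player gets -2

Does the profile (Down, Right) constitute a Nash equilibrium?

At (Down, Right), the row player earns -2; switching to Up would give 0, so the row player would deviate.
The column player earns -2; switching to Left would give -1, so the column player would deviate.
Since at least one player can profitably deviate, this is not a Nash equilibrium.

No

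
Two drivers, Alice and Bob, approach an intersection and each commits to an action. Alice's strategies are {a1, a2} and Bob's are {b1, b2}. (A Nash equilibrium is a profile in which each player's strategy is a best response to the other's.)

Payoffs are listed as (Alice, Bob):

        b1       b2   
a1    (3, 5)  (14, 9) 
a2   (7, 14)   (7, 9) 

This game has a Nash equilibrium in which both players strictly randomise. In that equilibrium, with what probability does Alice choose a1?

Let p be the probability that Alice plays a1. In a completely mixed equilibrium, Bob must be indifferent between b1 and b2.
Bob's expected payoff from b1 is 5p + 14(1−p); from b2 it is 9p + 9(1−p).
Setting these equal: −9p + 14 = 9, so p = 5/9.

5/9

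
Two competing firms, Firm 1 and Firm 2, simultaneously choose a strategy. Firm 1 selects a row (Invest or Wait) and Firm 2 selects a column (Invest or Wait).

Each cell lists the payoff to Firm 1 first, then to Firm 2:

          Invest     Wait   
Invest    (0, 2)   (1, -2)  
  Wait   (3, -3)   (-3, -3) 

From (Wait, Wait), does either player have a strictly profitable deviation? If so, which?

Firm 1

Firm 1 at (Wait, Wait) earns -3; deviating to Invest yields 1 — a strict improvement.
Firm 2 earns -3; deviating to Invest yields -3 — not better.
Only Firm 1 has a strictly profitable deviation.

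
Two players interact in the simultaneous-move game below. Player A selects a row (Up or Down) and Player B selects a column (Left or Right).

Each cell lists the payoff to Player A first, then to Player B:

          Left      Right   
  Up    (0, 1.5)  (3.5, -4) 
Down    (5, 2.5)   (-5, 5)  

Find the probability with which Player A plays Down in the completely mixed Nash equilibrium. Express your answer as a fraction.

11/16

Let r be the probability that Player A plays Up. In a completely mixed equilibrium, Player B must be indifferent between Left and Right.
Player B's expected payoff from Left is 1.5r + 2.5(1−r); from Right it is −4r + 5(1−r).
Setting these equal: −r + 2.5 = −9r + 5, so r = 5/16.
Therefore Player A plays Down with probability 1 − 5/16 = 11/16.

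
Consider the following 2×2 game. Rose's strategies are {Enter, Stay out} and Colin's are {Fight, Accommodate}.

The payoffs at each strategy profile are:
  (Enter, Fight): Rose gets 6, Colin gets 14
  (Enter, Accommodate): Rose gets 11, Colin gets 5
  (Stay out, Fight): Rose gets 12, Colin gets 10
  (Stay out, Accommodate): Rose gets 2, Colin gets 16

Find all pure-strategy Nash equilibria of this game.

none

(Enter, Fight): Rose prefers Stay out (12 > 6) — not an equilibrium.
(Enter, Accommodate): Colin prefers Fight (14 > 5) — not an equilibrium.
(Stay out, Fight): Colin prefers Accommodate (16 > 10) — not an equilibrium.
(Stay out, Accommodate): Rose prefers Enter (11 > 2) — not an equilibrium.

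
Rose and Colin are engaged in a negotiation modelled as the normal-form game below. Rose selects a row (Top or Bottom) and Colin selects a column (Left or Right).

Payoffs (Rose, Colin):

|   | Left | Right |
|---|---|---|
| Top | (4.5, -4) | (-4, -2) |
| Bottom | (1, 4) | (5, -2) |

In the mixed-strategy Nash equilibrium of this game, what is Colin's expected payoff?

First find p, the probability Rose plays Top, from Colin's indifference between Left and Right: −4p + 4(1−p) = −2p − 2(1−p), giving p = 3/4.
Since Colin is indifferent in equilibrium, Colin's expected payoff equals the payoff from either column against (3/4, 1/4). Using Left: −4(3/4) + 4(1/4) = -2.

-2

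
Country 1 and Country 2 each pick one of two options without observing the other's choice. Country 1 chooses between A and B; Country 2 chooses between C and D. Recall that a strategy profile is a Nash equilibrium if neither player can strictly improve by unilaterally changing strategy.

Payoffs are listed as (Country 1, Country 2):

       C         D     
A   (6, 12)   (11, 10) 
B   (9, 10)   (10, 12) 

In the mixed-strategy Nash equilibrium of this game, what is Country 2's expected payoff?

First find x, the probability Country 1 plays A, from Country 2's indifference between C and D: 12x + 10(1−x) = 10x + 12(1−x), giving x = 1/2.
Since Country 2 is indifferent in equilibrium, Country 2's expected payoff equals the payoff from either column against (1/2, 1/2). Using C: 12(1/2) + 10(1/2) = 11.

11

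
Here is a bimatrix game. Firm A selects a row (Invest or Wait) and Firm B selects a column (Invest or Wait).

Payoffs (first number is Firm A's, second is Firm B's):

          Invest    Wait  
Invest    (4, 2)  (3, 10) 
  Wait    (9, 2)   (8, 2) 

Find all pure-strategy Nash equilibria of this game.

(Invest, Invest): Firm A prefers Wait (9 > 4); Firm B prefers Wait (10 > 2) — not an equilibrium.
(Invest, Wait): Firm A prefers Wait (8 > 3) — not an equilibrium.
(Wait, Invest): Firm A gets 9 ≥ 4 from Invest, and Firm B gets 2 ≥ 2 from Wait — Nash equilibrium.
(Wait, Wait): Firm A gets 8 ≥ 3 from Invest, and Firm B gets 2 ≥ 2 from Invest — Nash equilibrium.

(Wait, Invest) and (Wait, Wait)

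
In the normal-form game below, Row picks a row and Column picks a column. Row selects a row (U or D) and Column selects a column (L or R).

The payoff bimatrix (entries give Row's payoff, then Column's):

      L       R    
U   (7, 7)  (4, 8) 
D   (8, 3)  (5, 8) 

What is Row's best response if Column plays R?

D

Against R, Row earns 4 from U and 5 from D.
So D is the best response.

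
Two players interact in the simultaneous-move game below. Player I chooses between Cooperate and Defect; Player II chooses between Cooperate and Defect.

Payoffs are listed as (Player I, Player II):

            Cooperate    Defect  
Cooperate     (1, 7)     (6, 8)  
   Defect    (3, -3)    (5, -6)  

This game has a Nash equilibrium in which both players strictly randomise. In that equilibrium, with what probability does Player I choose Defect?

1/4

Let x be the probability that Player I plays Cooperate. In a completely mixed equilibrium, Player II must be indifferent between Cooperate and Defect.
Player II's expected payoff from Cooperate is 7x − 3(1−x); from Defect it is 8x − 6(1−x).
Setting these equal: 10x − 3 = 14x − 6, so x = 3/4.
Therefore Player I plays Defect with probability 1 − 3/4 = 1/4.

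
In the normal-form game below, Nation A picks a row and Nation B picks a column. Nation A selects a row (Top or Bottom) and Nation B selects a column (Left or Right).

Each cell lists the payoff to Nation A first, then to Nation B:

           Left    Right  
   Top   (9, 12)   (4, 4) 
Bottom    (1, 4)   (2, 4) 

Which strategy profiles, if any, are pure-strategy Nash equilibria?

(Top, Left)

(Top, Left): Nation A gets 9 ≥ 1 from Bottom, and Nation B gets 12 ≥ 4 from Right — Nash equilibrium.
(Top, Right): Nation B prefers Left (12 > 4) — not an equilibrium.
(Bottom, Left): Nation A prefers Top (9 > 1) — not an equilibrium.
(Bottom, Right): Nation A prefers Top (4 > 2) — not an equilibrium.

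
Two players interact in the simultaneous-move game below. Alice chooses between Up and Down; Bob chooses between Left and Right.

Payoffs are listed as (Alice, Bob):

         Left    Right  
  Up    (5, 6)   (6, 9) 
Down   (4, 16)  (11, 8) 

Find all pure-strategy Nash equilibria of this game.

(Up, Left): Bob prefers Right (9 > 6) — not an equilibrium.
(Up, Right): Alice prefers Down (11 > 6) — not an equilibrium.
(Down, Left): Alice prefers Up (5 > 4) — not an equilibrium.
(Down, Right): Bob prefers Left (16 > 8) — not an equilibrium.

none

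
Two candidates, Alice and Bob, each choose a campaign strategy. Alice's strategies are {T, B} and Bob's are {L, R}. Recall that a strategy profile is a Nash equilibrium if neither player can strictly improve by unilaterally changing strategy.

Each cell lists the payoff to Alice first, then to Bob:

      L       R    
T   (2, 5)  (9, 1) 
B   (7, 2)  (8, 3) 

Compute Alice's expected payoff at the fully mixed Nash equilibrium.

First find y, the probability Bob plays L, from Alice's indifference between T and B: 2y + 9(1−y) = 7y + 8(1−y), giving y = 1/6.
Since Alice is indifferent in equilibrium, Alice's expected payoff equals the payoff from either row against (1/6, 5/6). Using T: 2(1/6) + 9(5/6) = 47/6.

47/6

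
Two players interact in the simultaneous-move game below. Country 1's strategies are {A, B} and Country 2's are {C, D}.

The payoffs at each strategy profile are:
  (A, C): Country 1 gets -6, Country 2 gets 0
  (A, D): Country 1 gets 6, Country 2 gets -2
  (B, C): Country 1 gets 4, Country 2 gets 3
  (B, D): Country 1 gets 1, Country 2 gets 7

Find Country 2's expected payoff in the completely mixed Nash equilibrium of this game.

1

First find p, the probability Country 1 plays A, from Country 2's indifference between C and D: 3(1−p) = −2p + 7(1−p), giving p = 2/3.
Since Country 2 is indifferent in equilibrium, Country 2's expected payoff equals the payoff from either column against (2/3, 1/3). Using C: 3(1/3) = 1.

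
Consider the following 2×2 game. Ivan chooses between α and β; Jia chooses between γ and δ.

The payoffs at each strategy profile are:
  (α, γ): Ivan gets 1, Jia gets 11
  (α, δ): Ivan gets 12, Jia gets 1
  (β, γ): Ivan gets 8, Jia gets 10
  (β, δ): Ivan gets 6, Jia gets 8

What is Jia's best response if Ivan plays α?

γ

Against α, Jia earns 11 from γ and 1 from δ.
So γ is the best response.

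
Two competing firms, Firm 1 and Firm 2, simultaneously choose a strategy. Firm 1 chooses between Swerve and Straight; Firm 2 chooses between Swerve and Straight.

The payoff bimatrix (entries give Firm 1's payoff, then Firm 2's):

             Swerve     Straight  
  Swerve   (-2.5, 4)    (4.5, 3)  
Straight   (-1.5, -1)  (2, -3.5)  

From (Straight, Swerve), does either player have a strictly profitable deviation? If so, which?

Firm 1 at (Straight, Swerve) earns -1.5; deviating to Swerve yields -2.5 — not better.
Firm 2 earns -1; deviating to Straight yields -3.5 — not better.
Neither player can strictly improve; the profile is a Nash equilibrium.

Neither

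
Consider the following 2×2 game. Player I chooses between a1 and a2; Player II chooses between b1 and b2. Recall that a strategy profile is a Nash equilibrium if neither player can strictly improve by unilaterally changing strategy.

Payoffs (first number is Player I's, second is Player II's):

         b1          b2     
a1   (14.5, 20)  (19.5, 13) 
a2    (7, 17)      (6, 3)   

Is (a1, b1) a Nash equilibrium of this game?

At (a1, b1), Player I earns 14.5; switching to a2 would give 7, so Player I has no profitable deviation.
Player II earns 20; switching to b2 would give 13, so Player II has no profitable deviation.
Neither player can gain by a unilateral deviation, so this profile is a Nash equilibrium.

Yes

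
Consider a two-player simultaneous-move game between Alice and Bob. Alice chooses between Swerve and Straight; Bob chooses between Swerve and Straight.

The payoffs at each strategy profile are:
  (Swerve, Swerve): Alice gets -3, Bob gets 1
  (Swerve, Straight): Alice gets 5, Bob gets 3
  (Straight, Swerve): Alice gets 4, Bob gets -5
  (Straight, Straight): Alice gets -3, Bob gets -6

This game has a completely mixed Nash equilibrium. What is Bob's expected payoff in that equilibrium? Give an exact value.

-3

First find x, the probability Alice plays Swerve, from Bob's indifference between Swerve and Straight: x − 5(1−x) = 3x − 6(1−x), giving x = 1/3.
Since Bob is indifferent in equilibrium, Bob's expected payoff equals the payoff from either column against (1/3, 2/3). Using Swerve: (1/3) − 5(2/3) = -3.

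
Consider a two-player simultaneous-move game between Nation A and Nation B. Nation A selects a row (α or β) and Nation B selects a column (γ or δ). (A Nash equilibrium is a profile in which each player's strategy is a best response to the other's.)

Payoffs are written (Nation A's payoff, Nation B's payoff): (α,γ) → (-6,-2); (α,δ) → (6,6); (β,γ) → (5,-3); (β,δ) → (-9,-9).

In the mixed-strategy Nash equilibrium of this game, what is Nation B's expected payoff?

-18/7

First find p, the probability Nation A plays α, from Nation B's indifference between γ and δ: −2p − 3(1−p) = 6p − 9(1−p), giving p = 3/7.
Since Nation B is indifferent in equilibrium, Nation B's expected payoff equals the payoff from either column against (3/7, 4/7). Using γ: −2(3/7) − 3(4/7) = -18/7.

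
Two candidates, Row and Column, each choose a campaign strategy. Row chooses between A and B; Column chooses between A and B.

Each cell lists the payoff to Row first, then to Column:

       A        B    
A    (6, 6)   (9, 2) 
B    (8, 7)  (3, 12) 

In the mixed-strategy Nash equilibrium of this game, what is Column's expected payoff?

First find x, the probability Row plays A, from Column's indifference between A and B: 6x + 7(1−x) = 2x + 12(1−x), giving x = 5/9.
Since Column is indifferent in equilibrium, Column's expected payoff equals the payoff from either column against (5/9, 4/9). Using A: 6(5/9) + 7(4/9) = 58/9.

58/9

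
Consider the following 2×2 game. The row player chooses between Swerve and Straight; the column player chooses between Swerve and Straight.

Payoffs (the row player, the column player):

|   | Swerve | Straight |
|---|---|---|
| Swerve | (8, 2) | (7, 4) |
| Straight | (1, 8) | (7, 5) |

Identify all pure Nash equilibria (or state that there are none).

(Swerve, Straight)

(Swerve, Swerve): the column player prefers Straight (4 > 2) — not an equilibrium.
(Swerve, Straight): the row player gets 7 ≥ 7 from Straight, and the column player gets 4 ≥ 2 from Swerve — Nash equilibrium.
(Straight, Swerve): the row player prefers Swerve (8 > 1) — not an equilibrium.
(Straight, Straight): the column player prefers Swerve (8 > 5) — not an equilibrium.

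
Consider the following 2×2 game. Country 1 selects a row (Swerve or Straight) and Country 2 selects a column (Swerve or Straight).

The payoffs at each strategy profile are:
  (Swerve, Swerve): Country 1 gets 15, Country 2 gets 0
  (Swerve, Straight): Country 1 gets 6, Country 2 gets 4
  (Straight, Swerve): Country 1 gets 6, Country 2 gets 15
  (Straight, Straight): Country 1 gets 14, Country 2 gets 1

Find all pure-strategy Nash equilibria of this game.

(Swerve, Swerve): Country 2 prefers Straight (4 > 0) — not an equilibrium.
(Swerve, Straight): Country 1 prefers Straight (14 > 6) — not an equilibrium.
(Straight, Swerve): Country 1 prefers Swerve (15 > 6) — not an equilibrium.
(Straight, Straight): Country 2 prefers Swerve (15 > 1) — not an equilibrium.

none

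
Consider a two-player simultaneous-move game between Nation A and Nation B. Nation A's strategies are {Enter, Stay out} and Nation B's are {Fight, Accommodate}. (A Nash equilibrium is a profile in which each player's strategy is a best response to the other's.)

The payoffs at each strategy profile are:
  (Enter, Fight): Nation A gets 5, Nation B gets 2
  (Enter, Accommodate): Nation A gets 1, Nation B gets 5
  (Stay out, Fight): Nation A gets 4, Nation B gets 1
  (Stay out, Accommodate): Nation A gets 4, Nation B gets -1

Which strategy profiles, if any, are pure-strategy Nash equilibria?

(Enter, Fight): Nation B prefers Accommodate (5 > 2) — not an equilibrium.
(Enter, Accommodate): Nation A prefers Stay out (4 > 1) — not an equilibrium.
(Stay out, Fight): Nation A prefers Enter (5 > 4) — not an equilibrium.
(Stay out, Accommodate): Nation B prefers Fight (1 > -1) — not an equilibrium.

none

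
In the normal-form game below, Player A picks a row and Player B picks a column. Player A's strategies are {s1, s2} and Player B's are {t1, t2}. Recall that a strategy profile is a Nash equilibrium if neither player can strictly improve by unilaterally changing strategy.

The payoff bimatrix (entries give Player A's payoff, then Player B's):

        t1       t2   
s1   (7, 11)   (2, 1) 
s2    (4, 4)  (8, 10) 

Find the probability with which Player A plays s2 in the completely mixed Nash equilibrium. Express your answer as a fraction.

5/8

Let p be the probability that Player A plays s1. In a completely mixed equilibrium, Player B must be indifferent between t1 and t2.
Player B's expected payoff from t1 is 11p + 4(1−p); from t2 it is p + 10(1−p).
Setting these equal: 7p + 4 = −9p + 10, so p = 3/8.
Therefore Player A plays s2 with probability 1 − 3/8 = 5/8.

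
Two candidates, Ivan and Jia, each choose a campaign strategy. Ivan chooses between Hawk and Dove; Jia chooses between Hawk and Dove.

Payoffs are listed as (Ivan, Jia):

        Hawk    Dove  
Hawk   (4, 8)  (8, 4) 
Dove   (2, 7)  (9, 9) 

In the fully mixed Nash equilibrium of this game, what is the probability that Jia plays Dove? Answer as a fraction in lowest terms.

2/3

Let q be the probability that Jia plays Hawk. In a completely mixed equilibrium, Ivan must be indifferent between Hawk and Dove.
Ivan's expected payoff from Hawk is 4q + 8(1−q); from Dove it is 2q + 9(1−q).
Setting these equal: −4q + 8 = −7q + 9, so q = 1/3.
Therefore Jia plays Dove with probability 1 − 1/3 = 2/3.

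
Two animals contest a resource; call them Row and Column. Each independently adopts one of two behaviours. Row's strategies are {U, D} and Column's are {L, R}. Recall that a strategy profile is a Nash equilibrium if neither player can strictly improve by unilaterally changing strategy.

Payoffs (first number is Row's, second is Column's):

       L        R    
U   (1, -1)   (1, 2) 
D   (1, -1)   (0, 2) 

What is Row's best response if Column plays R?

U

Against R, Row earns 1 from U and 0 from D.
So U is the best response.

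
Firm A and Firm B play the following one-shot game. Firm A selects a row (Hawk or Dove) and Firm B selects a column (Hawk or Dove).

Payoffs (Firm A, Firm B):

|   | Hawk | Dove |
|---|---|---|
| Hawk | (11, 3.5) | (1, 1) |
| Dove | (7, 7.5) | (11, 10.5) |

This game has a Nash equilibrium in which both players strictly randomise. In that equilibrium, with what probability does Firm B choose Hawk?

Let q be the probability that Firm B plays Hawk. In a completely mixed equilibrium, Firm A must be indifferent between Hawk and Dove.
Firm A's expected payoff from Hawk is 11q + (1−q); from Dove it is 7q + 11(1−q).
Setting these equal: 10q + 1 = −4q + 11, so q = 5/7.

5/7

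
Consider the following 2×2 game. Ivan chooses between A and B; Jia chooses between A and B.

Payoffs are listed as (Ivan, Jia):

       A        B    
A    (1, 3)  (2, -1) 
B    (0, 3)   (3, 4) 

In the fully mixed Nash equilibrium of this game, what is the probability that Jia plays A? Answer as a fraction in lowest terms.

Let c be the probability that Jia plays A. In a completely mixed equilibrium, Ivan must be indifferent between A and B.
Ivan's expected payoff from A is c + 2(1−c); from B it is 3(1−c).
Setting these equal: −c + 2 = −3c + 3, so c = 1/2.

1/2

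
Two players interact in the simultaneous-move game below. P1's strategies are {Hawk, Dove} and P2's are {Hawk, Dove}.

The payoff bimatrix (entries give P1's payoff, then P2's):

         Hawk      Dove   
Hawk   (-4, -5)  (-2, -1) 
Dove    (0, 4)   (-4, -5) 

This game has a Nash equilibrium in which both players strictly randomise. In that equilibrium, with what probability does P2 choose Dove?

Let c be the probability that P2 plays Hawk. In a completely mixed equilibrium, P1 must be indifferent between Hawk and Dove.
P1's expected payoff from Hawk is −4c − 2(1−c); from Dove it is −4(1−c).
Setting these equal: −2c − 2 = 4c − 4, so c = 1/3.
Therefore P2 plays Dove with probability 1 − 1/3 = 2/3.

2/3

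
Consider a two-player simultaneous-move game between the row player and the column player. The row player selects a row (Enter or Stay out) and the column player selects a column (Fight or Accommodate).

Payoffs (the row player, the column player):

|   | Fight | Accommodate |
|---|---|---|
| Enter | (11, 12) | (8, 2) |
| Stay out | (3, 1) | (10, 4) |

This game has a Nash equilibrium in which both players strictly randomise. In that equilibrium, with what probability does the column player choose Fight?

1/5

Let q be the probability that the column player plays Fight. In a completely mixed equilibrium, the row player must be indifferent between Enter and Stay out.
The row player's expected payoff from Enter is 11q + 8(1−q); from Stay out it is 3q + 10(1−q).
Setting these equal: 3q + 8 = −7q + 10, so q = 1/5.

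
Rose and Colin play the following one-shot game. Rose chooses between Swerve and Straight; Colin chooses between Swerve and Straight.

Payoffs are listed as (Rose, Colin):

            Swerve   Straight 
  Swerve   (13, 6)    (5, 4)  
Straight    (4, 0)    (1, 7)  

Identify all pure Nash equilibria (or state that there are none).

(Swerve, Swerve)

(Swerve, Swerve): Rose gets 13 ≥ 4 from Straight, and Colin gets 6 ≥ 4 from Straight — Nash equilibrium.
(Swerve, Straight): Colin prefers Swerve (6 > 4) — not an equilibrium.
(Straight, Swerve): Rose prefers Swerve (13 > 4); Colin prefers Straight (7 > 0) — not an equilibrium.
(Straight, Straight): Rose prefers Swerve (5 > 1) — not an equilibrium.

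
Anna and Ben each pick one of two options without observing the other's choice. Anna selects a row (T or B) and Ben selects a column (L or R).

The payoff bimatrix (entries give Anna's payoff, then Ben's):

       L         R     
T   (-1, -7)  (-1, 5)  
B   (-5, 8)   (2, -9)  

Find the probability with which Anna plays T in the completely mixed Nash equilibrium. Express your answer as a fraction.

Let r be the probability that Anna plays T. In a completely mixed equilibrium, Ben must be indifferent between L and R.
Ben's expected payoff from L is −7r + 8(1−r); from R it is 5r − 9(1−r).
Setting these equal: −15r + 8 = 14r − 9, so r = 17/29.

17/29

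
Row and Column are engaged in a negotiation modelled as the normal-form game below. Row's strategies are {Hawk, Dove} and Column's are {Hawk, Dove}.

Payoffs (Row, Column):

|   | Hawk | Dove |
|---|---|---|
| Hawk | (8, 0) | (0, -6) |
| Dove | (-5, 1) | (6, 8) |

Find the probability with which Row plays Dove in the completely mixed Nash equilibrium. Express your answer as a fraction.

6/13

Let x be the probability that Row plays Hawk. In a completely mixed equilibrium, Column must be indifferent between Hawk and Dove.
Column's expected payoff from Hawk is (1−x); from Dove it is −6x + 8(1−x).
Setting these equal: −x + 1 = −14x + 8, so x = 7/13.
Therefore Row plays Dove with probability 1 − 7/13 = 6/13.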